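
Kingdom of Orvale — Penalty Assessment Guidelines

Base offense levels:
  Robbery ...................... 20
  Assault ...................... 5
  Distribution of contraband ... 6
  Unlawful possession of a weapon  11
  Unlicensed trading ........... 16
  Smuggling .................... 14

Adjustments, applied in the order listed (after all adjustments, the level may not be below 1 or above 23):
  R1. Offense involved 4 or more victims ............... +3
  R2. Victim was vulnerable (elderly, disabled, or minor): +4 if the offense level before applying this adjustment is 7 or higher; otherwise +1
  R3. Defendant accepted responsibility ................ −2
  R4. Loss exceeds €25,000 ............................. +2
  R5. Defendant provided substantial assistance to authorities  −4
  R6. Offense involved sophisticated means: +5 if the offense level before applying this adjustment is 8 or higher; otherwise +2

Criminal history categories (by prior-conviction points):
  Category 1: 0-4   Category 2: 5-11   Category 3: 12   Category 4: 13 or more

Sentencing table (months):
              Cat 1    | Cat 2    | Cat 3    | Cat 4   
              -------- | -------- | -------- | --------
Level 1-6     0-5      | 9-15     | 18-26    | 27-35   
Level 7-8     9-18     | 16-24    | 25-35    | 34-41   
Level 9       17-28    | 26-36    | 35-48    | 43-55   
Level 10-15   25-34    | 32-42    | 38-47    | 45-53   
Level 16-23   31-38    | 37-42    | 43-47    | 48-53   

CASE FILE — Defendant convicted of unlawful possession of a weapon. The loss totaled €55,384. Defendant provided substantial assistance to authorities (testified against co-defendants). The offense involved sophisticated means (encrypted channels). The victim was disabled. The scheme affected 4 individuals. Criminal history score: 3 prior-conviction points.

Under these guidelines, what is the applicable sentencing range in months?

31-38 months

Base offense level for unlawful possession of a weapon: 11.
R1 applies: 11 + 3 = 14.
R2 applies (level before this adjustment is 14 ≥ 7, so +4): 14 + 4 = 18.
R3 does not apply.
R4 applies: 18 + 2 = 20.
R5 applies: 20 − 4 = 16.
R6 applies (level before this adjustment is 16 ≥ 8, so +5): 16 + 5 = 21.
Final offense level: 21.
Criminal history: 3 prior points → Category 1 (0-4).
Level 21 falls in the 16-23 band.
Grid: Level 16-23 × Category 1 = 31-38 months.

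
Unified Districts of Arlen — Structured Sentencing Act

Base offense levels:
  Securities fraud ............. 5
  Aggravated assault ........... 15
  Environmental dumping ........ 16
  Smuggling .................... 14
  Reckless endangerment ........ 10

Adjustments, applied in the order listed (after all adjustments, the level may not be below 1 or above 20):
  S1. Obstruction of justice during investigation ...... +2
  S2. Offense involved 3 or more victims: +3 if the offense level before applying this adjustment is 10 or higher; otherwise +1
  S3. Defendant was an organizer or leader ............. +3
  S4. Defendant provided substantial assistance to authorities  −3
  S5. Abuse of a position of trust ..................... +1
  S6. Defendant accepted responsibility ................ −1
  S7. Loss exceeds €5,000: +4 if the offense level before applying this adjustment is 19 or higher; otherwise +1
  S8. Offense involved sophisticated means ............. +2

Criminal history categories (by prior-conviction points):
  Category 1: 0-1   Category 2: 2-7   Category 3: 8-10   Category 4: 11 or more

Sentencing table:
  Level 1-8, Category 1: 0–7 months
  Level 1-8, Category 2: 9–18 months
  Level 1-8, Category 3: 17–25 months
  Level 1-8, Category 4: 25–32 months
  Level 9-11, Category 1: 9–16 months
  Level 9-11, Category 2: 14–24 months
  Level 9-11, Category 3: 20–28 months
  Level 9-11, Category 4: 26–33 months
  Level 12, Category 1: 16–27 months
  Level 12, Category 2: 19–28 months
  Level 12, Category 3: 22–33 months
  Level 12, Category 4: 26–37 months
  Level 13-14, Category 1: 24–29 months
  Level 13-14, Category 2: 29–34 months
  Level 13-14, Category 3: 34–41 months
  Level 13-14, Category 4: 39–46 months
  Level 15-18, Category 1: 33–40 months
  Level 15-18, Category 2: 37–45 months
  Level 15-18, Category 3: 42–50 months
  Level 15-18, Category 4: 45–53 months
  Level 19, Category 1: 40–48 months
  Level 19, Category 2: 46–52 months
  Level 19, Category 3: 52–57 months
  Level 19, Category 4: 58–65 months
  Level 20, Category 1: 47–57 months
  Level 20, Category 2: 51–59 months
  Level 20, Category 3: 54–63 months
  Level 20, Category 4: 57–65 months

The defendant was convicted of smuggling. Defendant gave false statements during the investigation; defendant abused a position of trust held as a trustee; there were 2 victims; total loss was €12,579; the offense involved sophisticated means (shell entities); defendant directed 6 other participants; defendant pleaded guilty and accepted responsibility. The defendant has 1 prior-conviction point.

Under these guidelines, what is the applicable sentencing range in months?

47-57 months

Base offense level for smuggling: 14.
S1 applies: 14 + 2 = 16.
S2 does not apply.
S3 applies: 16 + 3 = 19.
S5 applies: 19 + 1 = 20.
S6 applies: 20 − 1 = 19.
S7 applies (level before this adjustment is 19 ≥ 19, so +4): 19 + 4 = 23.
S8 applies: 23 + 2 = 25.
Level 25 exceeds the maximum of 20; capped at 20.
Final offense level: 20.
Criminal history: 1 prior point → Category 1 (0-1).
Level 20 falls in the 20 band.
Grid: Level 20 × Category 1 = 47-57 months.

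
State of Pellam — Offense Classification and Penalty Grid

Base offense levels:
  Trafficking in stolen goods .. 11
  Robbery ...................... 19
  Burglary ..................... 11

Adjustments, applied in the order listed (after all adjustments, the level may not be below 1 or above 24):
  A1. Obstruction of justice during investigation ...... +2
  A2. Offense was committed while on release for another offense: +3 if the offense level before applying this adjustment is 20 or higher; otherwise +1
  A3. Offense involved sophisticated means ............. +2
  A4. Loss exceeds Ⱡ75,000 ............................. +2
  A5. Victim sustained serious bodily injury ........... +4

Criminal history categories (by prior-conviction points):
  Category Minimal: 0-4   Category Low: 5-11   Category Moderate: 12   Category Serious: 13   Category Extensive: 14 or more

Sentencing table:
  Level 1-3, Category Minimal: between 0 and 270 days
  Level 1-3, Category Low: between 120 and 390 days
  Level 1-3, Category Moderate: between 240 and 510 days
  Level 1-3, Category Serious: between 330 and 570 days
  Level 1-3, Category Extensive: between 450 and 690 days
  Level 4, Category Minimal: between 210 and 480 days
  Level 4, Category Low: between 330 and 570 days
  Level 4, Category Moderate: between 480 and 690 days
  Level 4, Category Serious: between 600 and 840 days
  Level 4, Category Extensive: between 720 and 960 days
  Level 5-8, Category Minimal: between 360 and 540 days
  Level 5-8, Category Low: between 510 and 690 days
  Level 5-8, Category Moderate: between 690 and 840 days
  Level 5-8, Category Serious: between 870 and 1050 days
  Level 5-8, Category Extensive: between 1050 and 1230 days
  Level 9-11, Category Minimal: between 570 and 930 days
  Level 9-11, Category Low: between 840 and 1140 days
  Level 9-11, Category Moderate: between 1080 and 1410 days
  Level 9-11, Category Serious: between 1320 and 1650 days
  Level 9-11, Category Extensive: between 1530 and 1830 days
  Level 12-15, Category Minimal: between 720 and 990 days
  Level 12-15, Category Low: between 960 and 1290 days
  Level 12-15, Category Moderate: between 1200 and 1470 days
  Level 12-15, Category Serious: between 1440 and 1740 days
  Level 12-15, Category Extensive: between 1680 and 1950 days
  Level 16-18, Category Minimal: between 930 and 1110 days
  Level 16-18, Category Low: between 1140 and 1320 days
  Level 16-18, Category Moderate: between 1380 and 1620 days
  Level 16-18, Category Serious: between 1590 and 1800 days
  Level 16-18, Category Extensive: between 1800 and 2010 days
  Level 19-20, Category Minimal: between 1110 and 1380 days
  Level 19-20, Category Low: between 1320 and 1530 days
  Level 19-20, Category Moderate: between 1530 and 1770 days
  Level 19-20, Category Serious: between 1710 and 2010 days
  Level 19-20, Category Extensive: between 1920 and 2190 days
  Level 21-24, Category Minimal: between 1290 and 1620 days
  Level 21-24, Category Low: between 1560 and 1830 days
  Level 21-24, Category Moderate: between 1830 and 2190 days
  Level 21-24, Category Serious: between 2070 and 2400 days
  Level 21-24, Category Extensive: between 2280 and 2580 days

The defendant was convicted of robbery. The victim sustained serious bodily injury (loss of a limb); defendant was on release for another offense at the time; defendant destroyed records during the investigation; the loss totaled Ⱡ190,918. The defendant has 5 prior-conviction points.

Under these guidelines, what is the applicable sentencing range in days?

1560-1830 days

Base offense level for robbery: 19.
A1 applies: 19 + 2 = 21.
A2 applies (level before this adjustment is 21 ≥ 20, so +3): 21 + 3 = 24.
A4 applies: 24 + 2 = 26.
A5 applies: 26 + 4 = 30.
Level 30 exceeds the maximum of 24; capped at 24.
Final offense level: 24.
Criminal history: 5 prior points → Category Low (5-11).
Level 24 falls in the 21-24 band.
Grid: Level 21-24 × Category Low = 1560-1830 days.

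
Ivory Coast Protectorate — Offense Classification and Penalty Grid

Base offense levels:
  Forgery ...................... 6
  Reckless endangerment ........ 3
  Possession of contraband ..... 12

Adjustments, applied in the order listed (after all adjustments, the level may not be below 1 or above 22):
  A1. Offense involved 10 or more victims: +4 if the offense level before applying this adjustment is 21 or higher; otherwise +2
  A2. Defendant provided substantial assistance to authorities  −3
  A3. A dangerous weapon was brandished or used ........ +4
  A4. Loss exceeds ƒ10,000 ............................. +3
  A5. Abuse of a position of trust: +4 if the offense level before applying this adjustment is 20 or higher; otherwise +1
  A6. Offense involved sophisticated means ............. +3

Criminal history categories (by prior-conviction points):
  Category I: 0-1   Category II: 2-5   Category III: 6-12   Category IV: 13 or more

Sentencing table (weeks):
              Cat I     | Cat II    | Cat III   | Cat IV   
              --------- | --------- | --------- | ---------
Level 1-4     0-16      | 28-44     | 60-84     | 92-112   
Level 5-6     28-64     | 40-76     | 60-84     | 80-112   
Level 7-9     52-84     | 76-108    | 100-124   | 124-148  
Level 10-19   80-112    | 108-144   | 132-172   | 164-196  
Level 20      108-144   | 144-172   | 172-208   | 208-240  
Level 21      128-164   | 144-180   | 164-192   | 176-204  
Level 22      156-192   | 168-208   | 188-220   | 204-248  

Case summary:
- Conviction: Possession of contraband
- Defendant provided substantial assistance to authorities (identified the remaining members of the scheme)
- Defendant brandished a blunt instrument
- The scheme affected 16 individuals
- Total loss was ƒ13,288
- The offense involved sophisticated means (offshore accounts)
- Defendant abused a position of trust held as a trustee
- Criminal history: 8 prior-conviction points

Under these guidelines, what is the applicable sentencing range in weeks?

Base offense level for possession of contraband: 12.
A1 applies (level before this adjustment is 12 < 21, so +2): 12 + 2 = 14.
A2 applies: 14 − 3 = 11.
A3 applies: 11 + 4 = 15.
A4 applies: 15 + 3 = 18.
A5 applies (level before this adjustment is 18 < 20, so +1): 18 + 1 = 19.
A6 applies: 19 + 3 = 22.
Final offense level: 22.
Criminal history: 8 prior points → Category III (6-12).
Level 22 falls in the 22 band.
Grid: Level 22 × Category III = 188-220 weeks.

188-220 weeks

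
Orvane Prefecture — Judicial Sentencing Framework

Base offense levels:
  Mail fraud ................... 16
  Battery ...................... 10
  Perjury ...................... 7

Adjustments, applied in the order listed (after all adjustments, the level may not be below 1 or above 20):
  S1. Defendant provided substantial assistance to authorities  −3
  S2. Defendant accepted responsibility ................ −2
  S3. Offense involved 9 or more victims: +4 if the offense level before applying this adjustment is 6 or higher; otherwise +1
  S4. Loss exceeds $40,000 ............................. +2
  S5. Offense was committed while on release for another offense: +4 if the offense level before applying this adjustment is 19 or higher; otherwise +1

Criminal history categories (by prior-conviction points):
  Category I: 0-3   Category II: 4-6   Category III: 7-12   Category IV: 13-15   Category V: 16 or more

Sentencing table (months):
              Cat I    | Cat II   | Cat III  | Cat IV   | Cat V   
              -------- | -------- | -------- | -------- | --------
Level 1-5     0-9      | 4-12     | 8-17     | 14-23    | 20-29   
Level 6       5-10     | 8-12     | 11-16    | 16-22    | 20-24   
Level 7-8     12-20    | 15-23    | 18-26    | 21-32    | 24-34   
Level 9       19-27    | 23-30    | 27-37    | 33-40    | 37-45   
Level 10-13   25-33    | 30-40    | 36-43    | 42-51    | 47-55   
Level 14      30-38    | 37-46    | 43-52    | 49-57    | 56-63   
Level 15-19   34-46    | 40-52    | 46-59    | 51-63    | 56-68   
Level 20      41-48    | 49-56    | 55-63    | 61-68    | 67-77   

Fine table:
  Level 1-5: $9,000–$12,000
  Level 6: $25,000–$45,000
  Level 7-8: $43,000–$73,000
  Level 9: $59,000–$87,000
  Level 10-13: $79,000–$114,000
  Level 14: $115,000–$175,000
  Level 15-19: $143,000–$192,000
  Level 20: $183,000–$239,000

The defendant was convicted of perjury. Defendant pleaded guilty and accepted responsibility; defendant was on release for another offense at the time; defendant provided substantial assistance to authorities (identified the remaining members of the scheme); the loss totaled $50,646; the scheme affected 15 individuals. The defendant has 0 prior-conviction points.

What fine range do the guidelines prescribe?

Base offense level for perjury: 7.
S1 applies: 7 − 3 = 4.
S2 applies: 4 − 2 = 2.
S3 applies (level before this adjustment is 2 < 6, so +1): 2 + 1 = 3.
S4 applies: 3 + 2 = 5.
S5 applies (level before this adjustment is 5 < 19, so +1): 5 + 1 = 6.
Final offense level: 6.
Level 6 falls in the 6 band.
Fine table: Level 6 → $25,000–$45,000.

$25,000–$45,000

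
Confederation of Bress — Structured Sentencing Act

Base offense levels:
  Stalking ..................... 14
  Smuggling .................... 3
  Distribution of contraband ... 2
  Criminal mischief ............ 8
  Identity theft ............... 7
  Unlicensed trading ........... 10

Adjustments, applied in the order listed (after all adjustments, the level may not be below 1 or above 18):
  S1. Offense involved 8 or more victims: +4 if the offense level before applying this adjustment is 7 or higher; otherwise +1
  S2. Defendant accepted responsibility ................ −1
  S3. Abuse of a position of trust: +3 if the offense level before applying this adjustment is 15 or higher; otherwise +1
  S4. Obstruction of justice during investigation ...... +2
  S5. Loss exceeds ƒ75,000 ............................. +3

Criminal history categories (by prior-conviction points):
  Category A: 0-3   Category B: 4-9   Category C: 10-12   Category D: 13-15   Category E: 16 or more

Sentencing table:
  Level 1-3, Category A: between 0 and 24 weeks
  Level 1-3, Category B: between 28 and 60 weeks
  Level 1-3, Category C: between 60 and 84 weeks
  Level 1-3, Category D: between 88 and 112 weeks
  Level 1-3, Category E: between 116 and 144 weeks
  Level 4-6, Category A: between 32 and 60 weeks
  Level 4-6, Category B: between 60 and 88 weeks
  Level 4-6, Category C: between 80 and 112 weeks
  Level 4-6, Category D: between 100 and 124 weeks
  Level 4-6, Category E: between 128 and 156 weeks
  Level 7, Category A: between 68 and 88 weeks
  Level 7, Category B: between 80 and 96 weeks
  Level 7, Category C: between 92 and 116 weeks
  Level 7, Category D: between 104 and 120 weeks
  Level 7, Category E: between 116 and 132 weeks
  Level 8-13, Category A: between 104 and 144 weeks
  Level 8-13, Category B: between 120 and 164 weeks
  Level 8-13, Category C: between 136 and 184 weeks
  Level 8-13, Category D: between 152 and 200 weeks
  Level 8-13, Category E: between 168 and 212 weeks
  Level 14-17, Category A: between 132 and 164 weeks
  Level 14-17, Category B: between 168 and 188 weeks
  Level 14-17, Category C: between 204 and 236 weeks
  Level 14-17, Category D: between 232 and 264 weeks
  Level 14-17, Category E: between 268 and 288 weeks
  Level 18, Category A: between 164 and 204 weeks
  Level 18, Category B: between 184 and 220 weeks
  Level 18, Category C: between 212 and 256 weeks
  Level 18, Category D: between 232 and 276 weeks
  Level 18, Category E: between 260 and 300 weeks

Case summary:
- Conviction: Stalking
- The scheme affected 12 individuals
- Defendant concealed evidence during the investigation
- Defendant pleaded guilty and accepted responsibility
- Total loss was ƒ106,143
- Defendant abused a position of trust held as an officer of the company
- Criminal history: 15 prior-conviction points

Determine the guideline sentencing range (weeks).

232-276 weeks

Base offense level for stalking: 14.
S1 applies (level before this adjustment is 14 ≥ 7, so +4): 14 + 4 = 18.
S2 applies: 18 − 1 = 17.
S3 applies (level before this adjustment is 17 ≥ 15, so +3): 17 + 3 = 20.
S4 applies: 20 + 2 = 22.
S5 applies: 22 + 3 = 25.
Level 25 exceeds the maximum of 18; capped at 18.
Final offense level: 18.
Criminal history: 15 prior points → Category D (13-15).
Level 18 falls in the 18 band.
Grid: Level 18 × Category D = 232-276 weeks.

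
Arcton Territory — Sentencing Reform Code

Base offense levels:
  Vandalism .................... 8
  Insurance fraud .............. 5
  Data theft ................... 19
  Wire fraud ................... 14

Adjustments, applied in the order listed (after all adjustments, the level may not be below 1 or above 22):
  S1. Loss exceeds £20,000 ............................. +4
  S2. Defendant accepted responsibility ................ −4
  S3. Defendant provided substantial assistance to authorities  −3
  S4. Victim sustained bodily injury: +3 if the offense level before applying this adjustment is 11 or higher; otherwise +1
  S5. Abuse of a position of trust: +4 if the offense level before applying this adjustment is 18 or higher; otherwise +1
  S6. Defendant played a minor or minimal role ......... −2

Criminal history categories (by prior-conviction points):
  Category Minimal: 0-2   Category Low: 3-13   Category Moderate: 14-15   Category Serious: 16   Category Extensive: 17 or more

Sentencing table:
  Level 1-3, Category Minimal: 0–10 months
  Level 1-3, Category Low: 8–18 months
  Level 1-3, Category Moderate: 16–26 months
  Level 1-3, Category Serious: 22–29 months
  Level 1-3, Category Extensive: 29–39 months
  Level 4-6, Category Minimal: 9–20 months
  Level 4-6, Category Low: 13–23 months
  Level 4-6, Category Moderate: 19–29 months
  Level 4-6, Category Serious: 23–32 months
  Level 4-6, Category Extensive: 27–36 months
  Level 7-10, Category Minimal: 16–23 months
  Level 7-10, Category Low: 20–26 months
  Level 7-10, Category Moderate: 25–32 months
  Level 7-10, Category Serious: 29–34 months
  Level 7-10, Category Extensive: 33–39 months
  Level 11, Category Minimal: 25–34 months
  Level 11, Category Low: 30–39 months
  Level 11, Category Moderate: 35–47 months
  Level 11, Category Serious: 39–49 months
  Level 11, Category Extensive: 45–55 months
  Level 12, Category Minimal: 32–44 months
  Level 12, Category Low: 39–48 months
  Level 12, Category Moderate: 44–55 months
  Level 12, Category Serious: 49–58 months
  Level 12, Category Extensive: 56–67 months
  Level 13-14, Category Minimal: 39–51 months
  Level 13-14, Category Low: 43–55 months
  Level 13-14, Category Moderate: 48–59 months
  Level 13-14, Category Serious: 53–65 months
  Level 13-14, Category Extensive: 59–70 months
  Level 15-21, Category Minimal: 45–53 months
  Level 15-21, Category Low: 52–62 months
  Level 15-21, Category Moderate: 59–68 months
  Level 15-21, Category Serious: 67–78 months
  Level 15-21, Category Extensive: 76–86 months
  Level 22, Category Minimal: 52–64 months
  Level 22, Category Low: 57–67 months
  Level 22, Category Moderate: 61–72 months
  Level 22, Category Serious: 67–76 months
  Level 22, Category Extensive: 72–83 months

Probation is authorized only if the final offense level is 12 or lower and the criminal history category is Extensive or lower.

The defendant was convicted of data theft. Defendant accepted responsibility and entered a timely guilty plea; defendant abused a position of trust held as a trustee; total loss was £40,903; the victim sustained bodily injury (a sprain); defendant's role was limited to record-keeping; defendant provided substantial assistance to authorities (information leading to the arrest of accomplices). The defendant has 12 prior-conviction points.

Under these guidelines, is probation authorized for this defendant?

No

Base offense level for data theft: 19.
S1 applies: 19 + 4 = 23.
S2 applies: 23 − 4 = 19.
S3 applies: 19 − 3 = 16.
S4 applies (level before this adjustment is 16 ≥ 11, so +3): 16 + 3 = 19.
S5 applies (level before this adjustment is 19 ≥ 18, so +4): 19 + 4 = 23.
S6 applies: 23 − 2 = 21.
Final offense level: 21.
Criminal history: 12 prior points → Category Low (3-13).
Level 21 falls in the 15-21 band.
Grid: Level 15-21 × Category Low = 52-62 months.
Probation check: level 21 > 12 and category Low ≤ Extensive → not eligible.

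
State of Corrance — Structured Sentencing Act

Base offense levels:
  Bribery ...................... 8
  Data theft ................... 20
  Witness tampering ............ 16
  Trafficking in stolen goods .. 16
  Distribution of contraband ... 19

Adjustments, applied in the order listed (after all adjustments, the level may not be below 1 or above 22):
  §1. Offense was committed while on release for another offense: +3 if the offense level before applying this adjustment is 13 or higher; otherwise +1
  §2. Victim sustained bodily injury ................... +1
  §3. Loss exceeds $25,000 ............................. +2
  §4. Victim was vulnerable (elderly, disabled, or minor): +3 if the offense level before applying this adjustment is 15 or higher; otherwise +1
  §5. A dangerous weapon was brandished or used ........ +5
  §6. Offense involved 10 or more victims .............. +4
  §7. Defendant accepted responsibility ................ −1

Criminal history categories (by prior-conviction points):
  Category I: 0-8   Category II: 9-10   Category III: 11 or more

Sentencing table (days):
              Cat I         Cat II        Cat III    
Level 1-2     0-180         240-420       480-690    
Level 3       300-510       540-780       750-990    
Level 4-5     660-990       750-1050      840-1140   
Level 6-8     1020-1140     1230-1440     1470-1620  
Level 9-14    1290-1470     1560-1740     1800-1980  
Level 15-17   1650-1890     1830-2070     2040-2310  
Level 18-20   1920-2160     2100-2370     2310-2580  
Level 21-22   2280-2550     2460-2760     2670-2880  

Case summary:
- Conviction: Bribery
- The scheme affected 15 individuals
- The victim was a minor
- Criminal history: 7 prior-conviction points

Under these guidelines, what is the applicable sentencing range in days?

1290-1470 days

Base offense level for bribery: 8.
§2 does not apply.
§4 applies (level before this adjustment is 8 < 15, so +1): 8 + 1 = 9.
§6 applies: 9 + 4 = 13.
§7 does not apply.
Final offense level: 13.
Criminal history: 7 prior points → Category I (0-8).
Level 13 falls in the 9-14 band.
Grid: Level 9-14 × Category I = 1290-1470 days.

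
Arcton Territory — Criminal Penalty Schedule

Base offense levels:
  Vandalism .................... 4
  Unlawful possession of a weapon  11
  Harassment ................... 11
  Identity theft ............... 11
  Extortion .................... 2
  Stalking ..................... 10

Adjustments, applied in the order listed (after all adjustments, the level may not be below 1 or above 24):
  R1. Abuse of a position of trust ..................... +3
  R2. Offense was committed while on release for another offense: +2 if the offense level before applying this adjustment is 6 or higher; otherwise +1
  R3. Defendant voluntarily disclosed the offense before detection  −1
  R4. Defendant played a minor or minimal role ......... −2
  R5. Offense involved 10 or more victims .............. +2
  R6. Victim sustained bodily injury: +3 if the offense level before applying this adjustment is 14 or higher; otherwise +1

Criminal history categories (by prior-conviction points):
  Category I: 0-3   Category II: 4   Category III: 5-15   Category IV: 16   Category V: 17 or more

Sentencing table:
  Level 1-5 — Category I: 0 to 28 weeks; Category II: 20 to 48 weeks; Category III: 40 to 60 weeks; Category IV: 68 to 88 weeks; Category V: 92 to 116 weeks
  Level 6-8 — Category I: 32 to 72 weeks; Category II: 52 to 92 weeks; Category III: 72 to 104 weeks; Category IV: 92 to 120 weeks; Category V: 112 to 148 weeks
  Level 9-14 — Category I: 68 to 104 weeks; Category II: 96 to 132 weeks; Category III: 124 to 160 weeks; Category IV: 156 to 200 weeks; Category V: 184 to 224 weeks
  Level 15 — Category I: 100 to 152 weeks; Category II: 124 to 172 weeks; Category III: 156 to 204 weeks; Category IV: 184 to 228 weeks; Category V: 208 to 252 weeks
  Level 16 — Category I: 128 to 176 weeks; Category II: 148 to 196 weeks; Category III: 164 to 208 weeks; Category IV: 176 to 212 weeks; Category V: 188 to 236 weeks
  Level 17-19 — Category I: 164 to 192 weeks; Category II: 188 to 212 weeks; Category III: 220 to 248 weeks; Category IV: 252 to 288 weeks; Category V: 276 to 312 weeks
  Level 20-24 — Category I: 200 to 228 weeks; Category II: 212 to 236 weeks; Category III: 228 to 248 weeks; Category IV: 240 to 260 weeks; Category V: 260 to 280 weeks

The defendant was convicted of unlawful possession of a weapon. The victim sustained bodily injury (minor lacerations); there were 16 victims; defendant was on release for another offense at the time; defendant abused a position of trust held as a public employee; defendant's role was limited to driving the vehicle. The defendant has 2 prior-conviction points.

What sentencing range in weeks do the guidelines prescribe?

164-192 weeks

Base offense level for unlawful possession of a weapon: 11.
R1 applies: 11 + 3 = 14.
R2 applies (level before this adjustment is 14 ≥ 6, so +2): 14 + 2 = 16.
R4 applies: 16 − 2 = 14.
R5 applies: 14 + 2 = 16.
R6 applies (level before this adjustment is 16 ≥ 14, so +3): 16 + 3 = 19.
Final offense level: 19.
Criminal history: 2 prior points → Category I (0-3).
Level 19 falls in the 17-19 band.
Grid: Level 17-19 × Category I = 164-192 weeks.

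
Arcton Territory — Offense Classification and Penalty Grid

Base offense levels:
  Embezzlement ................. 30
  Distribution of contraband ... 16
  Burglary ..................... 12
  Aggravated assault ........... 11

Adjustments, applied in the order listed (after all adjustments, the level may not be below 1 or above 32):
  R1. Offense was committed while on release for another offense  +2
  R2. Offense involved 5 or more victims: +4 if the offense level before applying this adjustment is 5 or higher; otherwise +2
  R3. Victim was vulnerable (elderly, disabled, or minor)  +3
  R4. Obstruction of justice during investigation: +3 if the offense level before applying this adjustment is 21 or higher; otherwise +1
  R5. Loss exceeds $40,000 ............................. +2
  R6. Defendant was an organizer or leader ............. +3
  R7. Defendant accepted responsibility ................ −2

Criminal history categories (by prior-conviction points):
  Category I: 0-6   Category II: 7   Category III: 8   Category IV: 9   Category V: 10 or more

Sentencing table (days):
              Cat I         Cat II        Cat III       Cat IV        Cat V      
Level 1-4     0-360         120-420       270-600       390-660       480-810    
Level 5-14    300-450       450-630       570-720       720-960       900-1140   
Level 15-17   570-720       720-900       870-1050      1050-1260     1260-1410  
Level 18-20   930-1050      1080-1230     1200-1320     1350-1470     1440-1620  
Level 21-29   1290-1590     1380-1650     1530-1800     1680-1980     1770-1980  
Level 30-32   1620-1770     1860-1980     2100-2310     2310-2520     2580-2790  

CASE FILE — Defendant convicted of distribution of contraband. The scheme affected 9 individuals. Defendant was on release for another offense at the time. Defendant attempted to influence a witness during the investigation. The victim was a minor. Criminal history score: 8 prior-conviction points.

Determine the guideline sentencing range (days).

1530-1800 days

Base offense level for distribution of contraband: 16.
R1 applies: 16 + 2 = 18.
R2 applies (level before this adjustment is 18 ≥ 5, so +4): 18 + 4 = 22.
R3 applies: 22 + 3 = 25.
R4 applies (level before this adjustment is 25 ≥ 21, so +3): 25 + 3 = 28.
R5 does not apply.
R6 does not apply.
R7 does not apply.
Final offense level: 28.
Criminal history: 8 prior points → Category III (8).
Level 28 falls in the 21-29 band.
Grid: Level 21-29 × Category III = 1530-1800 days.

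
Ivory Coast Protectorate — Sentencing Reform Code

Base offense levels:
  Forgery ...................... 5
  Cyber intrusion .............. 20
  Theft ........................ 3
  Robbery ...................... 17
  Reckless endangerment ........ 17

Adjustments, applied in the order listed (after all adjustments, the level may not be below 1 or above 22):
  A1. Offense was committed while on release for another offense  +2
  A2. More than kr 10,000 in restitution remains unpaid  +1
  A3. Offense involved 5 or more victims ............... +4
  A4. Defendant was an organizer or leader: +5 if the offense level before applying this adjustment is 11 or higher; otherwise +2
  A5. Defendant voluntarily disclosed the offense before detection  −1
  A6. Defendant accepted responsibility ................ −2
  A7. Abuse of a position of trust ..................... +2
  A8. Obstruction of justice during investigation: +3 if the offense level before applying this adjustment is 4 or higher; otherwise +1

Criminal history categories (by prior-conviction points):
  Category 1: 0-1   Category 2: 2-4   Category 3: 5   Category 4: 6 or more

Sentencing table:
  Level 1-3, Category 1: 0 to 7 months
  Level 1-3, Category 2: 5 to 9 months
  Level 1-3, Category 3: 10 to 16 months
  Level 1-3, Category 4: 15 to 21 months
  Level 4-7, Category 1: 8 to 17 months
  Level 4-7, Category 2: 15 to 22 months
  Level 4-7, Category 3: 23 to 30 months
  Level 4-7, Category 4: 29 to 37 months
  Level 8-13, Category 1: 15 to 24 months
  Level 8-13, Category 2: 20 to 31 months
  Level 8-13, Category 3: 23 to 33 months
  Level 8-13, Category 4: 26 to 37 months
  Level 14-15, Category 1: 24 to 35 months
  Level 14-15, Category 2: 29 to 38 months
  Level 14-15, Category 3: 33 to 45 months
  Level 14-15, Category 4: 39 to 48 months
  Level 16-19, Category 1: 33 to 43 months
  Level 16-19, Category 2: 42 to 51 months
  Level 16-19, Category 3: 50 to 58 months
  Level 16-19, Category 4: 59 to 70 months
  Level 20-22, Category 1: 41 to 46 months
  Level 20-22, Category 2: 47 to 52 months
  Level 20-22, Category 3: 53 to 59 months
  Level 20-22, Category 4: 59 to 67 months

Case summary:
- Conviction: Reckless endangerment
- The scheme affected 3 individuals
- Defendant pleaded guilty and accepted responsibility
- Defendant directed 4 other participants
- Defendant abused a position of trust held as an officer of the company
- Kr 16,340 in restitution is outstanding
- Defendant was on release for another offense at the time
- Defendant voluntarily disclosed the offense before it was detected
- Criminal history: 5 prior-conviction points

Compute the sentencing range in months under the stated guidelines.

53-59 months

Base offense level for reckless endangerment: 17.
A1 applies: 17 + 2 = 19.
A2 applies: 19 + 1 = 20.
A3 does not apply.
A4 applies (level before this adjustment is 20 ≥ 11, so +5): 20 + 5 = 25.
A5 applies: 25 − 1 = 24.
A6 applies: 24 − 2 = 22.
A7 applies: 22 + 2 = 24.
A8 does not apply.
Level 24 exceeds the maximum of 22; capped at 22.
Final offense level: 22.
Criminal history: 5 prior points → Category 3 (5).
Level 22 falls in the 20-22 band.
Grid: Level 20-22 × Category 3 = 53-59 months.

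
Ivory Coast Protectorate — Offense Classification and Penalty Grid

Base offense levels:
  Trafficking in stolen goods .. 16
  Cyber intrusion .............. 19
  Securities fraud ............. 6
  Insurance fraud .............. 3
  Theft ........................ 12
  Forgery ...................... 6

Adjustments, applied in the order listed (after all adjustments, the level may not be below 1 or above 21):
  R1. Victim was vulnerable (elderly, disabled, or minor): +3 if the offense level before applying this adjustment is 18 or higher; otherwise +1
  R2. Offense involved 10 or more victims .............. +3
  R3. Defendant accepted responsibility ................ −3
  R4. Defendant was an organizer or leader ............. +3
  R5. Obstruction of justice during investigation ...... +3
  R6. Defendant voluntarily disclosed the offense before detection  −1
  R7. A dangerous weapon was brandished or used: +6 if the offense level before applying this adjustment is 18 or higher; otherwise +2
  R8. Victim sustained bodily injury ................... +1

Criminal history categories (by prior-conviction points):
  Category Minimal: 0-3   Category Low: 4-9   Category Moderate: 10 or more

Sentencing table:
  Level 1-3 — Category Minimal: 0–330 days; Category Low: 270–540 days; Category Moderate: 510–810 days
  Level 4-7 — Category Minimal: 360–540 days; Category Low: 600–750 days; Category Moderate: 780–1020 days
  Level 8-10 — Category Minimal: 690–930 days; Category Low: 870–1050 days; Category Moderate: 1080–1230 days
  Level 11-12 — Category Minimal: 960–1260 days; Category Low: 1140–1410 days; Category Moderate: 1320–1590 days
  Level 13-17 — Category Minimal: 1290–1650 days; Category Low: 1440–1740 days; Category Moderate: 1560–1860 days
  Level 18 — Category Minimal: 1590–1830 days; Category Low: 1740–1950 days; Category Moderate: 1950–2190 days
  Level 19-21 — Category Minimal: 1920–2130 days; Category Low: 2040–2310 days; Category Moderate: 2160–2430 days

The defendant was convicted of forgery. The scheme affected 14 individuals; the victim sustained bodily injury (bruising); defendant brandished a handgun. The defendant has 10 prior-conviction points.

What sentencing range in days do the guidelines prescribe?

1320-1590 days

Base offense level for forgery: 6.
R1 does not apply.
R2 applies: 6 + 3 = 9.
R3 does not apply.
R4 does not apply.
R5 does not apply.
R6 does not apply.
R7 applies (level before this adjustment is 9 < 18, so +2): 9 + 2 = 11.
R8 applies: 11 + 1 = 12.
Final offense level: 12.
Criminal history: 10 prior points → Category Moderate (10+).
Level 12 falls in the 11-12 band.
Grid: Level 11-12 × Category Moderate = 1320-1590 days.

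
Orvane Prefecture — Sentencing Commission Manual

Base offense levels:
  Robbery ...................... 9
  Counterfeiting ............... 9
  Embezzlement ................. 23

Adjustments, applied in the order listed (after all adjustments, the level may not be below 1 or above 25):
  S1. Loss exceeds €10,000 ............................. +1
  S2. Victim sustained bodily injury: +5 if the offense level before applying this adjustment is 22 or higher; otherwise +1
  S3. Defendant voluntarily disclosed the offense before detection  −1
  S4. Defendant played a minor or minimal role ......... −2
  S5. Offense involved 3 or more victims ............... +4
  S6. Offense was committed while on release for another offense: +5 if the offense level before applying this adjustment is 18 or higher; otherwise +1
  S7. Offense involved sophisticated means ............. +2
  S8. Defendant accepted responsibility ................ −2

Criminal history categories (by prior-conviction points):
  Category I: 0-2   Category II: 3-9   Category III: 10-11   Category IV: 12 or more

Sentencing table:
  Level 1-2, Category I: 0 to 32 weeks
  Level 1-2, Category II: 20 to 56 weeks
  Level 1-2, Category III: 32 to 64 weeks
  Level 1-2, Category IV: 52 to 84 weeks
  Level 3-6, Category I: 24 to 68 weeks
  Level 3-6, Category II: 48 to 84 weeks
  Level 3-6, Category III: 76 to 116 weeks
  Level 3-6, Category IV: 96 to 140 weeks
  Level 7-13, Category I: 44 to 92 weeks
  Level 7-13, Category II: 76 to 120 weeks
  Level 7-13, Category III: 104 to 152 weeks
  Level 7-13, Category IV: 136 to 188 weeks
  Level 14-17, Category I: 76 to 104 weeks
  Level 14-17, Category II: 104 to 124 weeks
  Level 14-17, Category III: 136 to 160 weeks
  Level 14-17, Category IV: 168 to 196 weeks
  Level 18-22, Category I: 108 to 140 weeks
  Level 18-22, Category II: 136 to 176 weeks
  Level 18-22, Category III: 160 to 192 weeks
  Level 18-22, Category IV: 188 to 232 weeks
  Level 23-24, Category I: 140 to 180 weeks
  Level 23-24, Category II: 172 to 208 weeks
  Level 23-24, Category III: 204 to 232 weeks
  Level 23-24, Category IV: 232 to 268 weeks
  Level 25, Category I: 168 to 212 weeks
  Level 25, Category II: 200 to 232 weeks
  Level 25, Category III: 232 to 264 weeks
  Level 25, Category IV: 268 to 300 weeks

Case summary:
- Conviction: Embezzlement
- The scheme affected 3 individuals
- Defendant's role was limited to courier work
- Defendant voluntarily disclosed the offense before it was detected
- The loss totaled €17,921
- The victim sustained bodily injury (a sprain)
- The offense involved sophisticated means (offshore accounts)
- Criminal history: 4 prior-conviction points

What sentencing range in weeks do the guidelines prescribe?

Base offense level for embezzlement: 23.
S1 applies: 23 + 1 = 24.
S2 applies (level before this adjustment is 24 ≥ 22, so +5): 24 + 5 = 29.
S3 applies: 29 − 1 = 28.
S4 applies: 28 − 2 = 26.
S5 applies: 26 + 4 = 30.
S6 does not apply.
S7 applies: 30 + 2 = 32.
S8 does not apply.
Level 32 exceeds the maximum of 25; capped at 25.
Final offense level: 25.
Criminal history: 4 prior points → Category II (3-9).
Level 25 falls in the 25 band.
Grid: Level 25 × Category II = 200-232 weeks.

200-232 weeks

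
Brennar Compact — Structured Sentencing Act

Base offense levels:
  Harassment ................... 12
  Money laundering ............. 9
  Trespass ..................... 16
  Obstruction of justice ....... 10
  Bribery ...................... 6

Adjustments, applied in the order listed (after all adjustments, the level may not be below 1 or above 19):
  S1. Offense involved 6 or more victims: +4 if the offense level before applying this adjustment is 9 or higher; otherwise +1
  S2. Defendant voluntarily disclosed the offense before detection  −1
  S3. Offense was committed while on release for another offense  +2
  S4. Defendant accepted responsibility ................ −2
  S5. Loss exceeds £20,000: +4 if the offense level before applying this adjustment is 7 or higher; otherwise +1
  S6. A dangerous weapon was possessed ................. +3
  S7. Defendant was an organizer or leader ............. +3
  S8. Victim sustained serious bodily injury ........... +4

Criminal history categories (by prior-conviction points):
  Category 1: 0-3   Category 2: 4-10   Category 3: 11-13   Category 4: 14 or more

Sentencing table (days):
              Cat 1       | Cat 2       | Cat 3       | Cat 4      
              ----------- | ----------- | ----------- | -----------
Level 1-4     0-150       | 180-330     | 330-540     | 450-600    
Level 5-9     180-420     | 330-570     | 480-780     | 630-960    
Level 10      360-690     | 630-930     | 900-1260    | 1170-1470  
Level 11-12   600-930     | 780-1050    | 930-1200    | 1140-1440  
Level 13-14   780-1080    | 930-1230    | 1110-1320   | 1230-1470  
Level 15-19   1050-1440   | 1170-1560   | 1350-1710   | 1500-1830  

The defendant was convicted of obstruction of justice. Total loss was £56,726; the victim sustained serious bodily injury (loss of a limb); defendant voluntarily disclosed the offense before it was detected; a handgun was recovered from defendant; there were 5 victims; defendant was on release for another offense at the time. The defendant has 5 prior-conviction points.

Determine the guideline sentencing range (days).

1170-1560 days

Base offense level for obstruction of justice: 10.
S1 does not apply.
S2 applies: 10 − 1 = 9.
S3 applies: 9 + 2 = 11.
S4 does not apply.
S5 applies (level before this adjustment is 11 ≥ 7, so +4): 11 + 4 = 15.
S6 applies: 15 + 3 = 18.
S8 applies: 18 + 4 = 22.
Level 22 exceeds the maximum of 19; capped at 19.
Final offense level: 19.
Criminal history: 5 prior points → Category 2 (4-10).
Level 19 falls in the 15-19 band.
Grid: Level 15-19 × Category 2 = 1170-1560 days.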